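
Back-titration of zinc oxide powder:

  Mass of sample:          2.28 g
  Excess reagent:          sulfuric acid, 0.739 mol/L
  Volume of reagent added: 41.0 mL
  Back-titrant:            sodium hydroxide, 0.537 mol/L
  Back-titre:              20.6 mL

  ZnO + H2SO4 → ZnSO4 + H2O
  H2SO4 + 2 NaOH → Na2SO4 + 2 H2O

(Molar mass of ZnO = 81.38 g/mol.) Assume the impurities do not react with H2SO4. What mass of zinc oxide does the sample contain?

2.02 g

n(H2SO4) added = 0.0410 × 0.739 = 0.0303 mol
n(NaOH) used in back-titration = 0.0206 × 0.537 = 0.0111 mol
From the 1:2 ratio, n(H2SO4) left over = 1/2 × 0.0111 = 5.53 × 10^-3 mol
n(H2SO4) consumed by analyte = 0.0303 − 5.53 × 10^-3 = 0.0248 mol
n(ZnO) = 0.0248 mol (1:1 ratio)
mass of ZnO = 0.0248 × 81.38 = 2.02 g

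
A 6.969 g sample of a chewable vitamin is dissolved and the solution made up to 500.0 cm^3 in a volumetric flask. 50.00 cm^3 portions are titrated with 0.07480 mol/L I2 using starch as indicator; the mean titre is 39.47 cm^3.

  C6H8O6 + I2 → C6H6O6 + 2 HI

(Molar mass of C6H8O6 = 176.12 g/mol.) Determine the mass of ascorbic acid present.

5.200 g

n(I2) per titration = 0.03947 × 0.07480 = 2.952 × 10^-3 mol
n(C6H8O6) in each aliquot = 2.952 × 10^-3 mol (1:1 ratio)
n(C6H8O6) in the whole flask = 2.952 × 10^-3 × 500.0/50.00 = 0.02952 mol
mass of C6H8O6 = 0.02952 × 176.12 = 5.200 g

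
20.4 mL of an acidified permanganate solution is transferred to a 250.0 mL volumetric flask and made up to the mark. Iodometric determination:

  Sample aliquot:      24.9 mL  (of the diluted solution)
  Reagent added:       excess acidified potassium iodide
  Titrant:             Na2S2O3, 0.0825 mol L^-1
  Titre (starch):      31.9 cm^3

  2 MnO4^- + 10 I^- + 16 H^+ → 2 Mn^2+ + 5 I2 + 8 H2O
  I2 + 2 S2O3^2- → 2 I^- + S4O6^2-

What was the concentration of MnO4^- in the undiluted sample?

n(S2O3^2-) = 0.0319 × 0.0825 = 2.63 × 10^-3 mol
n(I2) = n(S2O3^2-)/2 = 1.32 × 10^-3 mol
From the 2:5 ratio, n(MnO4^-) in the aliquot = 2/5 × 1.32 × 10^-3 = 5.26 × 10^-4 mol
[MnO4^-]_dilute = 5.26 × 10^-4 / 0.0249 = 0.0211 mol/L
[MnO4^-]_original = 0.0211 × 250.0/20.4 = 0.259 mol/L

0.259 mol/L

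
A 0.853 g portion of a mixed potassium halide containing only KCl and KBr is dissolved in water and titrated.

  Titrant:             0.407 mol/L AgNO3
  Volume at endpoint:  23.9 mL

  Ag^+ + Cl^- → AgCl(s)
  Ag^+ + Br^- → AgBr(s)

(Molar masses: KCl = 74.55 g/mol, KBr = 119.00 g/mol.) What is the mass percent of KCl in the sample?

59.9 %

n(AgNO3) = 0.0239 × 0.407 = 9.73 × 10^-3 mol
Let x = n(KCl), y = n(KBr).
Titrant: 1x + 1y = 9.73 × 10^-3;  mass: 74.55x + 119.00y = 0.853
Solving, x = 6.85 × 10^-3 mol, y = 2.88 × 10^-3 mol
mass of KCl = 6.85 × 10^-3 × 74.55 = 0.511 g
% KCl = 0.511 / 0.853 × 100 = 59.9 %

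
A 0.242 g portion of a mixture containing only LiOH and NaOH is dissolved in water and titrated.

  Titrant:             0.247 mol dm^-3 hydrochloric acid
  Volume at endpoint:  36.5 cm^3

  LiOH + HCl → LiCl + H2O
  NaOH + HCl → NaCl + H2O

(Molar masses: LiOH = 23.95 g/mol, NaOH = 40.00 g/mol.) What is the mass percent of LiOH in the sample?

n(HCl) = 0.0365 × 0.247 = 9.02 × 10^-3 mol
Let x = n(LiOH), y = n(NaOH).
Titrant: 1x + 1y = 9.02 × 10^-3;  mass: 23.95x + 40.00y = 0.242
Solving, x = 7.39 × 10^-3 mol, y = 1.62 × 10^-3 mol
mass of LiOH = 7.39 × 10^-3 × 23.95 = 0.177 g
% LiOH = 0.177 / 0.242 × 100 = 73.1 %

73.1 %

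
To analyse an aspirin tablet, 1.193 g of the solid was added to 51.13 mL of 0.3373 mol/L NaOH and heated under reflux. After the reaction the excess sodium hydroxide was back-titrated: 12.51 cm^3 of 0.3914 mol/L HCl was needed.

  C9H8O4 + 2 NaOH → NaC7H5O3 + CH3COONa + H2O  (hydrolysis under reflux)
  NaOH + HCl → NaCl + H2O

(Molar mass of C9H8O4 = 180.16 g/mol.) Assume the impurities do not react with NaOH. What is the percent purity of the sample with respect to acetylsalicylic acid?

n(NaOH) added = 0.05113 × 0.3373 = 0.01725 mol
n(HCl) used in back-titration = 0.01251 × 0.3914 = 4.896 × 10^-3 mol
n(NaOH) left over = 4.896 × 10^-3 mol (1:1 ratio)
n(NaOH) consumed by analyte = 0.01725 − 4.896 × 10^-3 = 0.01235 mol
From the 1:2 ratio, n(C9H8O4) = 1/2 × 0.01235 = 6.175 × 10^-3 mol
mass of C9H8O4 = 6.175 × 10^-3 × 180.16 = 1.112 g
% C9H8O4 = 1.112 / 1.193 × 100 = 93.25 %

93.25 %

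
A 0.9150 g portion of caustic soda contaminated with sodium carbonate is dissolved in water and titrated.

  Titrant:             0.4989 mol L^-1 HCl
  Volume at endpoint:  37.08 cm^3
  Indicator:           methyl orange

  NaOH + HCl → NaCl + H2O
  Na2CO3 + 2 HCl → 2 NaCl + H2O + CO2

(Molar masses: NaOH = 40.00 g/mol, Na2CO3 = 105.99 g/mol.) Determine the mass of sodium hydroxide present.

0.2012 g

n(HCl) = 0.03708 × 0.4989 = 0.01850 mol
Let x = n(NaOH), y = n(Na2CO3).
Titrant: 1x + 2y = 0.01850;  mass: 40.00x + 105.99y = 0.9150
Solving, x = 5.030 × 10^-3 mol, y = 6.735 × 10^-3 mol
mass of NaOH = 5.030 × 10^-3 × 40.00 = 0.2012 g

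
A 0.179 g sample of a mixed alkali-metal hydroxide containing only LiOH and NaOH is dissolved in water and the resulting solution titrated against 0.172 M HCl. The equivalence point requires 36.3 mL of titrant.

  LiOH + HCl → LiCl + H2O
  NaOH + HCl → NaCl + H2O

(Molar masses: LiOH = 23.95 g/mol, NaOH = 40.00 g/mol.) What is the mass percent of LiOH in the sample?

59.0 %

n(HCl) = 0.0363 × 0.172 = 6.24 × 10^-3 mol
Let x = n(LiOH), y = n(NaOH).
Titrant: 1x + 1y = 6.24 × 10^-3;  mass: 23.95x + 40.00y = 0.179
Solving, x = 4.41 × 10^-3 mol, y = 1.84 × 10^-3 mol
mass of LiOH = 4.41 × 10^-3 × 23.95 = 0.106 g
% LiOH = 0.106 / 0.179 × 100 = 59.0 %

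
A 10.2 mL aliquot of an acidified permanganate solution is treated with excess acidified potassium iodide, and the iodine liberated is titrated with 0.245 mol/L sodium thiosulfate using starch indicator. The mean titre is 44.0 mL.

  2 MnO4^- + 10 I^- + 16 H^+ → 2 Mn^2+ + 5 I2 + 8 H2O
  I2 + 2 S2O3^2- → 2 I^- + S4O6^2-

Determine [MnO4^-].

n(S2O3^2-) = 0.0440 × 0.245 = 0.0108 mol
n(I2) = n(S2O3^2-)/2 = 5.39 × 10^-3 mol
From the 2:5 ratio, n(MnO4^-) in the aliquot = 2/5 × 5.39 × 10^-3 = 2.16 × 10^-3 mol
[MnO4^-] = 2.16 × 10^-3 / 0.0102 = 0.211 mol/L

0.211 mol/L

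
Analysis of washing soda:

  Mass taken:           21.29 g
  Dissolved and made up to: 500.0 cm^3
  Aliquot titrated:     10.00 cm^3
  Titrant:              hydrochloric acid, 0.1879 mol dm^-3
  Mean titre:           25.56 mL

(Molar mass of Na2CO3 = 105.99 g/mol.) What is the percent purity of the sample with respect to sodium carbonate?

59.77 %

Na2CO3 + 2 HCl → 2 NaCl + H2O + CO2
n(HCl) per titration = 0.02556 × 0.1879 = 4.803 × 10^-3 mol
From the 1:2 ratio, n(Na2CO3) in each aliquot = 1/2 × 4.803 × 10^-3 = 2.401 × 10^-3 mol
n(Na2CO3) in the whole flask = 2.401 × 10^-3 × 500.0/10.00 = 0.1201 mol
mass of Na2CO3 = 0.1201 × 105.99 = 12.73 g
% Na2CO3 = 12.73 / 21.29 × 100 = 59.77 %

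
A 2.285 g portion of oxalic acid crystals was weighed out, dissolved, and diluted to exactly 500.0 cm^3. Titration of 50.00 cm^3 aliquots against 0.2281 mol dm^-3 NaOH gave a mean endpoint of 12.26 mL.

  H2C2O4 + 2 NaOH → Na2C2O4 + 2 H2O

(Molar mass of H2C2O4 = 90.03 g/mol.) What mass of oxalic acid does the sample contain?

n(NaOH) per titration = 0.01226 × 0.2281 = 2.797 × 10^-3 mol
From the 1:2 ratio, n(H2C2O4) in each aliquot = 1/2 × 2.797 × 10^-3 = 1.398 × 10^-3 mol
n(H2C2O4) in the whole flask = 1.398 × 10^-3 × 500.0/50.00 = 0.01398 mol
mass of H2C2O4 = 0.01398 × 90.03 = 1.259 g

1.259 g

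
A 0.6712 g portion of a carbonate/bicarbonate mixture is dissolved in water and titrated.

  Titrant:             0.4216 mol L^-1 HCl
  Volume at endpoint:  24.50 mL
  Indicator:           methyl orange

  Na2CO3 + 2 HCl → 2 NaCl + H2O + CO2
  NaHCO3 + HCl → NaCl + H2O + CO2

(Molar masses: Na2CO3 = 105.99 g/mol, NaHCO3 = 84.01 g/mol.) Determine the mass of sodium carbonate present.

0.3359 g

n(HCl) = 0.02450 × 0.4216 = 0.01033 mol
Let x = n(Na2CO3), y = n(NaHCO3).
Titrant: 2x + 1y = 0.01033;  mass: 105.99x + 84.01y = 0.6712
Solving, x = 3.169 × 10^-3 mol, y = 3.992 × 10^-3 mol
mass of Na2CO3 = 3.169 × 10^-3 × 105.99 = 0.3359 g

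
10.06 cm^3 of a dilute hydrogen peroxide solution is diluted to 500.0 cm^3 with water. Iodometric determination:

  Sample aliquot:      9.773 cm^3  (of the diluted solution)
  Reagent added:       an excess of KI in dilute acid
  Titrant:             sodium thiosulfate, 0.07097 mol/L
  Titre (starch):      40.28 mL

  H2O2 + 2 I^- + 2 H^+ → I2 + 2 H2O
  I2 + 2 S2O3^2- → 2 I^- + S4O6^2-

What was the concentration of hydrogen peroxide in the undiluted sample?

n(S2O3^2-) = 0.04028 × 0.07097 = 2.859 × 10^-3 mol
n(I2) = n(S2O3^2-)/2 = 1.429 × 10^-3 mol
n(H2O2) in the aliquot = 1.429 × 10^-3 mol (1:1 ratio)
[H2O2]_dilute = 1.429 × 10^-3 / 0.009773 = 0.1463 mol/L
[H2O2]_original = 0.1463 × 500.0/10.06 = 7.269 mol/L

7.269 mol/L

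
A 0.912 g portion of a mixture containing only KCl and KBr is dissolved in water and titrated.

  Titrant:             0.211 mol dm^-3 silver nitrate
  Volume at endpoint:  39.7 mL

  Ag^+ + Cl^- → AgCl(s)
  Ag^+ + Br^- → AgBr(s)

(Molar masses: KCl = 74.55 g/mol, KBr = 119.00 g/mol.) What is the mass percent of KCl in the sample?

n(AgNO3) = 0.0397 × 0.211 = 8.38 × 10^-3 mol
Let x = n(KCl), y = n(KBr).
Titrant: 1x + 1y = 8.38 × 10^-3;  mass: 74.55x + 119.00y = 0.912
Solving, x = 1.91 × 10^-3 mol, y = 6.47 × 10^-3 mol
mass of KCl = 1.91 × 10^-3 × 74.55 = 0.142 g
% KCl = 0.142 / 0.912 × 100 = 15.6 %

15.6 %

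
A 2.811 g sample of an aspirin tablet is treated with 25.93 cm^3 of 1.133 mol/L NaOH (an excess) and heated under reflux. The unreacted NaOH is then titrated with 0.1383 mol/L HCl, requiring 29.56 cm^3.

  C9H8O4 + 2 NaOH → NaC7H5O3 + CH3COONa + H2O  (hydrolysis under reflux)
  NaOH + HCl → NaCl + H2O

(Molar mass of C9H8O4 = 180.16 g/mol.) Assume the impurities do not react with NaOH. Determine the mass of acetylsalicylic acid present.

n(NaOH) added = 0.02593 × 1.133 = 0.02938 mol
n(HCl) used in back-titration = 0.02956 × 0.1383 = 4.088 × 10^-3 mol
n(NaOH) left over = 4.088 × 10^-3 mol (1:1 ratio)
n(NaOH) consumed by analyte = 0.02938 − 4.088 × 10^-3 = 0.02529 mol
From the 1:2 ratio, n(C9H8O4) = 1/2 × 0.02529 = 0.01265 mol
mass of C9H8O4 = 0.01265 × 180.16 = 2.278 g

2.278 g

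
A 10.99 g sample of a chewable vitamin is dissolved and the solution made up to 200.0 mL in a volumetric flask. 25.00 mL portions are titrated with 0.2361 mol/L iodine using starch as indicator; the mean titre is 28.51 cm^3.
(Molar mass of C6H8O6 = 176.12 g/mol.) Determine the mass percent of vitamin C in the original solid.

86.30 %

C6H8O6 + I2 → C6H6O6 + 2 HI
n(I2) per titration = 0.02851 × 0.2361 = 6.731 × 10^-3 mol
n(C6H8O6) in each aliquot = 6.731 × 10^-3 mol (1:1 ratio)
n(C6H8O6) in the whole flask = 6.731 × 10^-3 × 200.0/25.00 = 0.05385 mol
mass of C6H8O6 = 0.05385 × 176.12 = 9.484 g
% C6H8O6 = 9.484 / 10.99 × 100 = 86.30 %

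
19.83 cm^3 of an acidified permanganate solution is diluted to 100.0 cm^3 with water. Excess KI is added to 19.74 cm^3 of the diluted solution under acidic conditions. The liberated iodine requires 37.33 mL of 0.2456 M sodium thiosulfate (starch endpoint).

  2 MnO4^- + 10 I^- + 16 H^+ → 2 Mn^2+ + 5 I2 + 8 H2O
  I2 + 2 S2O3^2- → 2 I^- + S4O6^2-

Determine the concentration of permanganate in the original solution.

0.4684 M

n(S2O3^2-) = 0.03733 × 0.2456 = 9.168 × 10^-3 mol
n(I2) = n(S2O3^2-)/2 = 4.584 × 10^-3 mol
From the 2:5 ratio, n(MnO4^-) in the aliquot = 2/5 × 4.584 × 10^-3 = 1.834 × 10^-3 mol
[MnO4^-]_dilute = 1.834 × 10^-3 / 0.01974 = 0.09289 mol/L
[MnO4^-]_original = 0.09289 × 100.0/19.83 = 0.4684 mol/L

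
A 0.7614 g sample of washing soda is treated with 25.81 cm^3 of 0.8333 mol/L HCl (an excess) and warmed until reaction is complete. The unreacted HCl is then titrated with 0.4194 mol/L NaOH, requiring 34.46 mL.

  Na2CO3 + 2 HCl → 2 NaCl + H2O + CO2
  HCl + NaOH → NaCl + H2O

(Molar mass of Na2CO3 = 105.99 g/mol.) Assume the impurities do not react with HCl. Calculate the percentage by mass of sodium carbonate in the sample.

49.10 %

n(HCl) added = 0.02581 × 0.8333 = 0.02151 mol
n(NaOH) used in back-titration = 0.03446 × 0.4194 = 0.01445 mol
n(HCl) left over = 0.01445 mol (1:1 ratio)
n(HCl) consumed by analyte = 0.02151 − 0.01445 = 7.055 × 10^-3 mol
From the 1:2 ratio, n(Na2CO3) = 1/2 × 7.055 × 10^-3 = 3.527 × 10^-3 mol
mass of Na2CO3 = 3.527 × 10^-3 × 105.99 = 0.3739 g
% Na2CO3 = 0.3739 / 0.7614 × 100 = 49.10 %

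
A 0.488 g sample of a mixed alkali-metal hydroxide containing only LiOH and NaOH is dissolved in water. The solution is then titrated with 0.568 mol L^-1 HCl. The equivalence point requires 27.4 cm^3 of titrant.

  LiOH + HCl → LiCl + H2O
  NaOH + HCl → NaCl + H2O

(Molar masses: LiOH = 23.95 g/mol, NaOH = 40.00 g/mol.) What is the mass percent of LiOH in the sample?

41.1 %

n(HCl) = 0.0274 × 0.568 = 0.0156 mol
Let x = n(LiOH), y = n(NaOH).
Titrant: 1x + 1y = 0.0156;  mass: 23.95x + 40.00y = 0.488
Solving, x = 8.38 × 10^-3 mol, y = 7.18 × 10^-3 mol
mass of LiOH = 8.38 × 10^-3 × 23.95 = 0.201 g
% LiOH = 0.201 / 0.488 × 100 = 41.1 %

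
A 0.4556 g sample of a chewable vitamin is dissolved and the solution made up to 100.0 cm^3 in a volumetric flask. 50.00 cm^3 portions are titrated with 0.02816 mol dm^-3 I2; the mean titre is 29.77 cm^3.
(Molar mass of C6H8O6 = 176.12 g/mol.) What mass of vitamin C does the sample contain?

0.2953 g

C6H8O6 + I2 → C6H6O6 + 2 HI
n(I2) per titration = 0.02977 × 0.02816 = 8.383 × 10^-4 mol
n(C6H8O6) in each aliquot = 8.383 × 10^-4 mol (1:1 ratio)
n(C6H8O6) in the whole flask = 8.383 × 10^-4 × 100.0/50.00 = 1.677 × 10^-3 mol
mass of C6H8O6 = 1.677 × 10^-3 × 176.12 = 0.2953 g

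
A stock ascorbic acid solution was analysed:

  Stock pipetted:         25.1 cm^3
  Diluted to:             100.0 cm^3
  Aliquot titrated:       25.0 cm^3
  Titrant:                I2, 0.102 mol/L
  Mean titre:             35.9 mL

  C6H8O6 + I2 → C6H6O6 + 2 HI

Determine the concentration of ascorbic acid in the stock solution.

n(I2) = 0.0359 × 0.102 = 3.66 × 10^-3 mol
n(C6H8O6) in the aliquot = 3.66 × 10^-3 mol (1:1 ratio)
[C6H8O6]_dilute = 3.66 × 10^-3 / 0.0250 = 0.146 mol/L
Dilution factor = 100.0 / 25.1 = 3.984
[C6H8O6]_stock = 0.146 × 3.984 = 0.584 mol/L

0.584 mol/L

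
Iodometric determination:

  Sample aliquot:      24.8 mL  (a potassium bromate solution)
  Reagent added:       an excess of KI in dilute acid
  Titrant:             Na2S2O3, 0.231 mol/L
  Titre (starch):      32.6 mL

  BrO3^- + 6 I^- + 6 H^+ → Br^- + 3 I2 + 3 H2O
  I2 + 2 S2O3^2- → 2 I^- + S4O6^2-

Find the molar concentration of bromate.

n(S2O3^2-) = 0.0326 × 0.231 = 7.53 × 10^-3 mol
n(I2) = n(S2O3^2-)/2 = 3.77 × 10^-3 mol
From the 1:3 ratio, n(BrO3^-) in the aliquot = 1/3 × 3.77 × 10^-3 = 1.26 × 10^-3 mol
[BrO3^-] = 1.26 × 10^-3 / 0.0248 = 0.0506 mol/L

0.0506 mol/L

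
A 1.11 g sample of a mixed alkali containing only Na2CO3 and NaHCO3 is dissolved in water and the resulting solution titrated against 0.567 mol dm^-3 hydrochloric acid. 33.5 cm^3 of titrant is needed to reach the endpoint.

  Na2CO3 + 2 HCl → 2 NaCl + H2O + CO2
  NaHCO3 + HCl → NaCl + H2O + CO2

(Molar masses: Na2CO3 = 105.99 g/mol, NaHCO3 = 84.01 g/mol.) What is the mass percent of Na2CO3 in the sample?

74.8 %

n(HCl) = 0.0335 × 0.567 = 0.0190 mol
Let x = n(Na2CO3), y = n(NaHCO3).
Titrant: 2x + 1y = 0.0190;  mass: 105.99x + 84.01y = 1.11
Solving, x = 7.83 × 10^-3 mol, y = 3.33 × 10^-3 mol
mass of Na2CO3 = 7.83 × 10^-3 × 105.99 = 0.830 g
% Na2CO3 = 0.830 / 1.11 × 100 = 74.8 %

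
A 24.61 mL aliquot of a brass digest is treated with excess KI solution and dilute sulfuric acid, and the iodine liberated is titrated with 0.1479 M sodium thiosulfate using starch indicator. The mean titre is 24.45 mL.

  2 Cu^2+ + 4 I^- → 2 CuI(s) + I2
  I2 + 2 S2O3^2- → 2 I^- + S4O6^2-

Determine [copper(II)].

0.1469 M

n(S2O3^2-) = 0.02445 × 0.1479 = 3.616 × 10^-3 mol
n(I2) = n(S2O3^2-)/2 = 1.808 × 10^-3 mol
From the 2:1 ratio, n(Cu2+) in the aliquot = 2/1 × 1.808 × 10^-3 = 3.616 × 10^-3 mol
[Cu2+] = 3.616 × 10^-3 / 0.02461 = 0.1469 mol/L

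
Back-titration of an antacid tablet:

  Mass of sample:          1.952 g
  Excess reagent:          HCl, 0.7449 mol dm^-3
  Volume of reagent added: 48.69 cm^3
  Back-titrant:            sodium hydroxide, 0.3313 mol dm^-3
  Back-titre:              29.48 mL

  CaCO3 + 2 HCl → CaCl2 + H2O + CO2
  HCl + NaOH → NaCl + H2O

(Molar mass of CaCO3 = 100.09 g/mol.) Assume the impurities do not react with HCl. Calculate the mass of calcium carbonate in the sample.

n(HCl) added = 0.04869 × 0.7449 = 0.03627 mol
n(NaOH) used in back-titration = 0.02948 × 0.3313 = 9.767 × 10^-3 mol
n(HCl) left over = 9.767 × 10^-3 mol (1:1 ratio)
n(HCl) consumed by analyte = 0.03627 − 9.767 × 10^-3 = 0.02650 mol
From the 1:2 ratio, n(CaCO3) = 1/2 × 0.02650 = 0.01325 mol
mass of CaCO3 = 0.01325 × 100.09 = 1.326 g

1.326 g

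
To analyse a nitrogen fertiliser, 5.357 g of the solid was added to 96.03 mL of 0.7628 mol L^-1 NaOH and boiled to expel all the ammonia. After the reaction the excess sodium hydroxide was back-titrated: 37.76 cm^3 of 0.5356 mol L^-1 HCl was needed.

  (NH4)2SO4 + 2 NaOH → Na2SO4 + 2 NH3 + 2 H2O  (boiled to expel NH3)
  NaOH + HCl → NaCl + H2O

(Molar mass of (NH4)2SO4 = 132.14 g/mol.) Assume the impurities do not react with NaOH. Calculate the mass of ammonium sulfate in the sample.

3.504 g

n(NaOH) added = 0.09603 × 0.7628 = 0.07325 mol
n(HCl) used in back-titration = 0.03776 × 0.5356 = 0.02022 mol
n(NaOH) left over = 0.02022 mol (1:1 ratio)
n(NaOH) consumed by analyte = 0.07325 − 0.02022 = 0.05303 mol
From the 1:2 ratio, n((NH4)2SO4) = 1/2 × 0.05303 = 0.02651 mol
mass of (NH4)2SO4 = 0.02651 × 132.14 = 3.504 g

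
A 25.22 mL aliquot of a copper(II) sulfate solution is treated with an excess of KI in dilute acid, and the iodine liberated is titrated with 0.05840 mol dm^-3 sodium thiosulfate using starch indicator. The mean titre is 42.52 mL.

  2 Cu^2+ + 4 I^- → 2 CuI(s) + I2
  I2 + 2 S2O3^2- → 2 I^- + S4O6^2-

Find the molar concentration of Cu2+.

0.09846 mol/L

n(S2O3^2-) = 0.04252 × 0.05840 = 2.483 × 10^-3 mol
n(I2) = n(S2O3^2-)/2 = 1.242 × 10^-3 mol
From the 2:1 ratio, n(Cu2+) in the aliquot = 2/1 × 1.242 × 10^-3 = 2.483 × 10^-3 mol
[Cu2+] = 2.483 × 10^-3 / 0.02522 = 0.09846 mol/L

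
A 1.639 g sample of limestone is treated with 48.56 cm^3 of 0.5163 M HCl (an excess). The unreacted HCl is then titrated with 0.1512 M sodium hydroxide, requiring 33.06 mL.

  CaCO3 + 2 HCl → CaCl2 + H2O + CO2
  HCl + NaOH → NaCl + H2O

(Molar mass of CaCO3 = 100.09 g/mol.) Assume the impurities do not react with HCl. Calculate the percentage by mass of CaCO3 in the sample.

n(HCl) added = 0.04856 × 0.5163 = 0.02507 mol
n(NaOH) used in back-titration = 0.03306 × 0.1512 = 4.999 × 10^-3 mol
n(HCl) left over = 4.999 × 10^-3 mol (1:1 ratio)
n(HCl) consumed by analyte = 0.02507 − 4.999 × 10^-3 = 0.02007 mol
From the 1:2 ratio, n(CaCO3) = 1/2 × 0.02007 = 0.01004 mol
mass of CaCO3 = 0.01004 × 100.09 = 1.005 g
% CaCO3 = 1.005 / 1.639 × 100 = 61.29 %

61.29 %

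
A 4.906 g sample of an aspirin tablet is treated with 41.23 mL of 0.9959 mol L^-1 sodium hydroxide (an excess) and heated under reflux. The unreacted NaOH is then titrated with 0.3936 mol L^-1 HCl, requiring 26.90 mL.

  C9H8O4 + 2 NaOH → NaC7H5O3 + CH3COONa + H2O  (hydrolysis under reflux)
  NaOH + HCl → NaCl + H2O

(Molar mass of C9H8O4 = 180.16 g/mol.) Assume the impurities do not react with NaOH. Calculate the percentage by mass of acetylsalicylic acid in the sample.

n(NaOH) added = 0.04123 × 0.9959 = 0.04106 mol
n(HCl) used in back-titration = 0.02690 × 0.3936 = 0.01059 mol
n(NaOH) left over = 0.01059 mol (1:1 ratio)
n(NaOH) consumed by analyte = 0.04106 − 0.01059 = 0.03047 mol
From the 1:2 ratio, n(C9H8O4) = 1/2 × 0.03047 = 0.01524 mol
mass of C9H8O4 = 0.01524 × 180.16 = 2.745 g
% C9H8O4 = 2.745 / 4.906 × 100 = 55.95 %

55.95 %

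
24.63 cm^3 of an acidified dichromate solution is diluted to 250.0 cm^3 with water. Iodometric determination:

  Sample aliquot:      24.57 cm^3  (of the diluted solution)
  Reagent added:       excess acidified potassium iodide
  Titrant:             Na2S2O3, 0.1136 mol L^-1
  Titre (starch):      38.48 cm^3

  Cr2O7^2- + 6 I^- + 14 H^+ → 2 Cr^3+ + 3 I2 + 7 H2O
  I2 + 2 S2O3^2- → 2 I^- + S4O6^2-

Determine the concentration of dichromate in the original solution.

n(S2O3^2-) = 0.03848 × 0.1136 = 4.371 × 10^-3 mol
n(I2) = n(S2O3^2-)/2 = 2.186 × 10^-3 mol
From the 1:3 ratio, n(Cr2O7^2-) in the aliquot = 1/3 × 2.186 × 10^-3 = 7.286 × 10^-4 mol
[Cr2O7^2-]_dilute = 7.286 × 10^-4 / 0.02457 = 0.02965 mol/L
[Cr2O7^2-]_original = 0.02965 × 250.0/24.63 = 0.3010 mol/L

0.3010 mol/L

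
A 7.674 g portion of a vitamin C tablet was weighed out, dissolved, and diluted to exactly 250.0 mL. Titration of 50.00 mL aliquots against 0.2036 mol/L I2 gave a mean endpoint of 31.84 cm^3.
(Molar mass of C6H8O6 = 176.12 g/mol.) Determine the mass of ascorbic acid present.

5.709 g

C6H8O6 + I2 → C6H6O6 + 2 HI
n(I2) per titration = 0.03184 × 0.2036 = 6.483 × 10^-3 mol
n(C6H8O6) in each aliquot = 6.483 × 10^-3 mol (1:1 ratio)
n(C6H8O6) in the whole flask = 6.483 × 10^-3 × 250.0/50.00 = 0.03241 mol
mass of C6H8O6 = 0.03241 × 176.12 = 5.709 g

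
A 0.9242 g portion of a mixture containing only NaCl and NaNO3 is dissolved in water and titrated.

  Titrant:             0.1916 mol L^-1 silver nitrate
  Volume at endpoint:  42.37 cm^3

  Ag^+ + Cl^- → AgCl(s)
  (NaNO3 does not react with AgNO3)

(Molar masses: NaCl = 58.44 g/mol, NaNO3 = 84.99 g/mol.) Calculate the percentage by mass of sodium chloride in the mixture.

51.33 %

n(AgNO3) = 0.04237 × 0.1916 = 8.118 × 10^-3 mol
Let x = n(NaCl), y = n(NaNO3).
Titrant: 1x = 8.118 × 10^-3;  mass: 58.44x + 84.99y = 0.9242
Solving, x = 8.118 × 10^-3 mol, y = 5.292 × 10^-3 mol
mass of NaCl = 8.118 × 10^-3 × 58.44 = 0.4744 g
% NaCl = 0.4744 / 0.9242 × 100 = 51.33 %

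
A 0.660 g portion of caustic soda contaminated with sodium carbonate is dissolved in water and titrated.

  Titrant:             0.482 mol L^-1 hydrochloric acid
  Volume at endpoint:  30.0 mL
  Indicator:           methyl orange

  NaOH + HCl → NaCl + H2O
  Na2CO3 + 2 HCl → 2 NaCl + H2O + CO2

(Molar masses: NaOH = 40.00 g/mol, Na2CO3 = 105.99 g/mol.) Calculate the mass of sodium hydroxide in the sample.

0.327 g

n(HCl) = 0.0300 × 0.482 = 0.0145 mol
Let x = n(NaOH), y = n(Na2CO3).
Titrant: 1x + 2y = 0.0145;  mass: 40.00x + 105.99y = 0.660
Solving, x = 8.18 × 10^-3 mol, y = 3.14 × 10^-3 mol
mass of NaOH = 8.18 × 10^-3 × 40.00 = 0.327 g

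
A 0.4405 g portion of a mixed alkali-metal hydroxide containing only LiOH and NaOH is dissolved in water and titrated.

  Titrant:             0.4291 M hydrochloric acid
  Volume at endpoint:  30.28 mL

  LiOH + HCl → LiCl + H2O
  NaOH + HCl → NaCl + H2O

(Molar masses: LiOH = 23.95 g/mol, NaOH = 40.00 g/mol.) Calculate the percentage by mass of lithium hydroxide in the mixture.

26.84 %

n(HCl) = 0.03028 × 0.4291 = 0.01299 mol
Let x = n(LiOH), y = n(NaOH).
Titrant: 1x + 1y = 0.01299;  mass: 23.95x + 40.00y = 0.4405
Solving, x = 4.936 × 10^-3 mol, y = 8.057 × 10^-3 mol
mass of LiOH = 4.936 × 10^-3 × 23.95 = 0.1182 g
% LiOH = 0.1182 / 0.4405 × 100 = 26.84 %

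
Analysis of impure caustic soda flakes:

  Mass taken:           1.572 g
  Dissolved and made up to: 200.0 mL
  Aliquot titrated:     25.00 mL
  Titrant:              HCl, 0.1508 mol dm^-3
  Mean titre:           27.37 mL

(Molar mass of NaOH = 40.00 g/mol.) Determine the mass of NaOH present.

NaOH + HCl → NaCl + H2O
n(HCl) per titration = 0.02737 × 0.1508 = 4.127 × 10^-3 mol
n(NaOH) in each aliquot = 4.127 × 10^-3 mol (1:1 ratio)
n(NaOH) in the whole flask = 4.127 × 10^-3 × 200.0/25.00 = 0.03302 mol
mass of NaOH = 0.03302 × 40.00 = 1.321 g

1.321 g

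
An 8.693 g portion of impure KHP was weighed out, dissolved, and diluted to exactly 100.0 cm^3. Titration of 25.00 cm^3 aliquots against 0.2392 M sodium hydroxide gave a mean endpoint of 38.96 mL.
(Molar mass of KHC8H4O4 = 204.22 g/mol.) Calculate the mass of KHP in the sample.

7.613 g

KHC8H4O4 + NaOH → KNaC8H4O4 + H2O
n(NaOH) per titration = 0.03896 × 0.2392 = 9.319 × 10^-3 mol
n(KHC8H4O4) in each aliquot = 9.319 × 10^-3 mol (1:1 ratio)
n(KHC8H4O4) in the whole flask = 9.319 × 10^-3 × 100.0/25.00 = 0.03728 mol
mass of KHC8H4O4 = 0.03728 × 204.22 = 7.613 g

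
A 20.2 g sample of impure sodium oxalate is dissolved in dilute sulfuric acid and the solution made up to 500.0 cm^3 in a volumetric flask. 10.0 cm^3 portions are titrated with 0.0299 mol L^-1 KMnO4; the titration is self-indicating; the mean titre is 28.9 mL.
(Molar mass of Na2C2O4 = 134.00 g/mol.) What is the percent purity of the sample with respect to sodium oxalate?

71.7 %

2 MnO4^- + 5 C2O4^2- + 16 H^+ → 2 Mn^2+ + 10 CO2 + 8 H2O
n(KMnO4) per titration = 0.0289 × 0.0299 = 8.64 × 10^-4 mol
From the 5:2 ratio, n(Na2C2O4) in each aliquot = 5/2 × 8.64 × 10^-4 = 2.16 × 10^-3 mol
n(Na2C2O4) in the whole flask = 2.16 × 10^-3 × 500.0/10.0 = 0.108 mol
mass of Na2C2O4 = 0.108 × 134.00 = 14.5 g
% Na2C2O4 = 14.5 / 20.2 × 100 = 71.7 %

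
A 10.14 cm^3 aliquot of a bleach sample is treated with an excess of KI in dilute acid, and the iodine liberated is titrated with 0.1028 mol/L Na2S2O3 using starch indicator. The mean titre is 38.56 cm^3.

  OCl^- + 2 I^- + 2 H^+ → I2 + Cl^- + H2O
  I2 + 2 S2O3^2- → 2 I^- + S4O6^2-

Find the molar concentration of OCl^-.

n(S2O3^2-) = 0.03856 × 0.1028 = 3.964 × 10^-3 mol
n(I2) = n(S2O3^2-)/2 = 1.982 × 10^-3 mol
n(OCl^-) in the aliquot = 1.982 × 10^-3 mol (1:1 ratio)
[OCl^-] = 1.982 × 10^-3 / 0.01014 = 0.1955 mol/L

0.1955 mol/L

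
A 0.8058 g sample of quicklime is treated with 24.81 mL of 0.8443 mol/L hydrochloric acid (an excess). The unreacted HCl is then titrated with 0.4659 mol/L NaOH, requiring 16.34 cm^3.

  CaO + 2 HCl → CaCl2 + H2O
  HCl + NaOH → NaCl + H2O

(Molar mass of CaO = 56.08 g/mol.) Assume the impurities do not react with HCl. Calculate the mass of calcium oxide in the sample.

n(HCl) added = 0.02481 × 0.8443 = 0.02095 mol
n(NaOH) used in back-titration = 0.01634 × 0.4659 = 7.613 × 10^-3 mol
n(HCl) left over = 7.613 × 10^-3 mol (1:1 ratio)
n(HCl) consumed by analyte = 0.02095 − 7.613 × 10^-3 = 0.01333 mol
From the 1:2 ratio, n(CaO) = 1/2 × 0.01333 = 6.667 × 10^-3 mol
mass of CaO = 6.667 × 10^-3 × 56.08 = 0.3739 g

0.3739 g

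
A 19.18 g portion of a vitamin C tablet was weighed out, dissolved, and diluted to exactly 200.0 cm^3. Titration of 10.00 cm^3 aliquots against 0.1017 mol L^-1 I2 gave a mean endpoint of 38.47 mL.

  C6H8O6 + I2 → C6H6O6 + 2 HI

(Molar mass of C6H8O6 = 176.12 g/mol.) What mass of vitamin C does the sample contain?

13.78 g

n(I2) per titration = 0.03847 × 0.1017 = 3.912 × 10^-3 mol
n(C6H8O6) in each aliquot = 3.912 × 10^-3 mol (1:1 ratio)
n(C6H8O6) in the whole flask = 3.912 × 10^-3 × 200.0/10.00 = 0.07825 mol
mass of C6H8O6 = 0.07825 × 176.12 = 13.78 g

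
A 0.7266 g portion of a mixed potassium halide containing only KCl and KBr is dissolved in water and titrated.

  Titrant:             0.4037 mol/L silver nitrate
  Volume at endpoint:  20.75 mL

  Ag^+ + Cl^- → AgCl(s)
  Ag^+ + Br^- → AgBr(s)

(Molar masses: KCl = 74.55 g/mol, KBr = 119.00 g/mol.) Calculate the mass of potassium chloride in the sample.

0.4532 g

n(AgNO3) = 0.02075 × 0.4037 = 8.377 × 10^-3 mol
Let x = n(KCl), y = n(KBr).
Titrant: 1x + 1y = 8.377 × 10^-3;  mass: 74.55x + 119.00y = 0.7266
Solving, x = 6.080 × 10^-3 mol, y = 2.297 × 10^-3 mol
mass of KCl = 6.080 × 10^-3 × 74.55 = 0.4532 g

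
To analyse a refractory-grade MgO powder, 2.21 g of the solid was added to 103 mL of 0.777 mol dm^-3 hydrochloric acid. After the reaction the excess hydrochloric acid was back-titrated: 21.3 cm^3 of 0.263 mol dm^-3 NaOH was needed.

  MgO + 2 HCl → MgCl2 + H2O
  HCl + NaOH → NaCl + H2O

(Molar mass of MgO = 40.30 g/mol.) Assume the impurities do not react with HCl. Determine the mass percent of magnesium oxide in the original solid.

67.9 %

n(HCl) added = 0.103 × 0.777 = 0.0800 mol
n(NaOH) used in back-titration = 0.0213 × 0.263 = 5.60 × 10^-3 mol
n(HCl) left over = 5.60 × 10^-3 mol (1:1 ratio)
n(HCl) consumed by analyte = 0.0800 − 5.60 × 10^-3 = 0.0744 mol
From the 1:2 ratio, n(MgO) = 1/2 × 0.0744 = 0.0372 mol
mass of MgO = 0.0372 × 40.30 = 1.50 g
% MgO = 1.50 / 2.21 × 100 = 67.9 %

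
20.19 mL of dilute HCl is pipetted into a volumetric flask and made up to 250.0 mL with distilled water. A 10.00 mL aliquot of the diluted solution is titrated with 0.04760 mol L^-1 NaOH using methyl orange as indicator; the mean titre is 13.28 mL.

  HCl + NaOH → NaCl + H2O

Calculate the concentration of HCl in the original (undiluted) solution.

n(NaOH) = 0.01328 × 0.04760 = 6.321 × 10^-4 mol
n(HCl) in the aliquot = 6.321 × 10^-4 mol (1:1 ratio)
[HCl]_dilute = 6.321 × 10^-4 / 0.01000 = 0.06321 mol/L
Dilution factor = 250.0 / 20.19 = 12.38
[HCl]_stock = 0.06321 × 12.38 = 0.7827 mol/L

0.7827 mol/L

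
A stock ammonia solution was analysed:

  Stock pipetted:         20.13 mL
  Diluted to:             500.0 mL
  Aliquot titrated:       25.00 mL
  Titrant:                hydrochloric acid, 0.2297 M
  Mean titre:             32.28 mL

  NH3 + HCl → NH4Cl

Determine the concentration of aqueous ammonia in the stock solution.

n(HCl) = 0.03228 × 0.2297 = 7.415 × 10^-3 mol
n(NH3) in the aliquot = 7.415 × 10^-3 mol (1:1 ratio)
[NH3]_dilute = 7.415 × 10^-3 / 0.02500 = 0.2966 mol/L
Dilution factor = 500.0 / 20.13 = 24.84
[NH3]_stock = 0.2966 × 24.84 = 7.367 mol/L

7.367 M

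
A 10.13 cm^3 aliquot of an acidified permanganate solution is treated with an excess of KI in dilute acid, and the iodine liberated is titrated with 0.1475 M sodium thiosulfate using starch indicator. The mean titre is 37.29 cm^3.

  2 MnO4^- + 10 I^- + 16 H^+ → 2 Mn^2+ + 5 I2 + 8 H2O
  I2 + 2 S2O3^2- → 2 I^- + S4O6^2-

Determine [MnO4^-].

n(S2O3^2-) = 0.03729 × 0.1475 = 5.500 × 10^-3 mol
n(I2) = n(S2O3^2-)/2 = 2.750 × 10^-3 mol
From the 2:5 ratio, n(MnO4^-) in the aliquot = 2/5 × 2.750 × 10^-3 = 1.100 × 10^-3 mol
[MnO4^-] = 1.100 × 10^-3 / 0.01013 = 0.1086 mol/L

0.1086 M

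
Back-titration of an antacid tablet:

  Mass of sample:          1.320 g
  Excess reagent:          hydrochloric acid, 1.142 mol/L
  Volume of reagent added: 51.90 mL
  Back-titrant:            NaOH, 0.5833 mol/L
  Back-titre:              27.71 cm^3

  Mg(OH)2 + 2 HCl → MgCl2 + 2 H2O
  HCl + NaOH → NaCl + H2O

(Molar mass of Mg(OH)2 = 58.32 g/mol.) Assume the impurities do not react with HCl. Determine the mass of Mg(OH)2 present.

n(HCl) added = 0.05190 × 1.142 = 0.05927 mol
n(NaOH) used in back-titration = 0.02771 × 0.5833 = 0.01616 mol
n(HCl) left over = 0.01616 mol (1:1 ratio)
n(HCl) consumed by analyte = 0.05927 − 0.01616 = 0.04311 mol
From the 1:2 ratio, n(Mg(OH)2) = 1/2 × 0.04311 = 0.02155 mol
mass of Mg(OH)2 = 0.02155 × 58.32 = 1.257 g

1.257 g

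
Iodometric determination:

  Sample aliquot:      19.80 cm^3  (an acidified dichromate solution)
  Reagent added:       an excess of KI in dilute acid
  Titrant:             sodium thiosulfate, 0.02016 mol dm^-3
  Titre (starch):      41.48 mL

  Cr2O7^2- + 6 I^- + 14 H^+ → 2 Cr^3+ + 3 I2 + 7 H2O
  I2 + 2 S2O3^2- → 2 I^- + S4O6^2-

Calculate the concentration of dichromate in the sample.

n(S2O3^2-) = 0.04148 × 0.02016 = 8.362 × 10^-4 mol
n(I2) = n(S2O3^2-)/2 = 4.181 × 10^-4 mol
From the 1:3 ratio, n(Cr2O7^2-) in the aliquot = 1/3 × 4.181 × 10^-4 = 1.394 × 10^-4 mol
[Cr2O7^2-] = 1.394 × 10^-4 / 0.01980 = 0.007039 mol/L

0.007039 mol/L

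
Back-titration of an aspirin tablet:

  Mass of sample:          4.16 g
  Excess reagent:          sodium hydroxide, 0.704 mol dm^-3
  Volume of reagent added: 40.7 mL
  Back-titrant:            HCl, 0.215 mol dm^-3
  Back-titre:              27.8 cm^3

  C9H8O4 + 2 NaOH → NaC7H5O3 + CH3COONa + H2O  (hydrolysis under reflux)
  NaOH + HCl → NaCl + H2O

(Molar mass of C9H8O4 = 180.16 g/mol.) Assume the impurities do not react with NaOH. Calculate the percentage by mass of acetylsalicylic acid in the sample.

n(NaOH) added = 0.0407 × 0.704 = 0.0287 mol
n(HCl) used in back-titration = 0.0278 × 0.215 = 5.98 × 10^-3 mol
n(NaOH) left over = 5.98 × 10^-3 mol (1:1 ratio)
n(NaOH) consumed by analyte = 0.0287 − 5.98 × 10^-3 = 0.0227 mol
From the 1:2 ratio, n(C9H8O4) = 1/2 × 0.0227 = 0.0113 mol
mass of C9H8O4 = 0.0113 × 180.16 = 2.04 g
% C9H8O4 = 2.04 / 4.16 × 100 = 49.1 %

49.1 %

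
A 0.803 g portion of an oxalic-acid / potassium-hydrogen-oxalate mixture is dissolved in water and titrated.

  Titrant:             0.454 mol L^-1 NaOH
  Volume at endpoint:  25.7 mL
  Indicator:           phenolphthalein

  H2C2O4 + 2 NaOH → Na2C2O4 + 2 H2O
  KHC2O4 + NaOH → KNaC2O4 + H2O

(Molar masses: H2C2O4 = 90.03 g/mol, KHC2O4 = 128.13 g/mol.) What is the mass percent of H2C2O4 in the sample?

n(NaOH) = 0.0257 × 0.454 = 0.0117 mol
Let x = n(H2C2O4), y = n(KHC2O4).
Titrant: 2x + 1y = 0.0117;  mass: 90.03x + 128.13y = 0.803
Solving, x = 4.16 × 10^-3 mol, y = 3.34 × 10^-3 mol
mass of H2C2O4 = 4.16 × 10^-3 × 90.03 = 0.375 g
% H2C2O4 = 0.375 / 0.803 × 100 = 46.7 %

46.7 %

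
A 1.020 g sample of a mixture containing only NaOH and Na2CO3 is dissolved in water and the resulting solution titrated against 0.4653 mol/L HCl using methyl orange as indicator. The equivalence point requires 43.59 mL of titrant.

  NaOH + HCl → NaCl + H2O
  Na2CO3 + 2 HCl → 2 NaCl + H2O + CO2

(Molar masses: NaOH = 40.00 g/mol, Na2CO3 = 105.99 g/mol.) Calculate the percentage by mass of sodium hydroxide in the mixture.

n(HCl) = 0.04359 × 0.4653 = 0.02028 mol
Let x = n(NaOH), y = n(Na2CO3).
Titrant: 1x + 2y = 0.02028;  mass: 40.00x + 105.99y = 1.020
Solving, x = 4.222 × 10^-3 mol, y = 8.030 × 10^-3 mol
mass of NaOH = 4.222 × 10^-3 × 40.00 = 0.1689 g
% NaOH = 0.1689 / 1.020 × 100 = 16.56 %

16.56 %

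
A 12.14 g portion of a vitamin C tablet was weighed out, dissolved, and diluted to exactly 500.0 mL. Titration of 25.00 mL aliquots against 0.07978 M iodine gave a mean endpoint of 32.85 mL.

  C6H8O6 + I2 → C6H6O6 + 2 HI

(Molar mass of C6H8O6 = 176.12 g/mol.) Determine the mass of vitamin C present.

n(I2) per titration = 0.03285 × 0.07978 = 2.621 × 10^-3 mol
n(C6H8O6) in each aliquot = 2.621 × 10^-3 mol (1:1 ratio)
n(C6H8O6) in the whole flask = 2.621 × 10^-3 × 500.0/25.00 = 0.05242 mol
mass of C6H8O6 = 0.05242 × 176.12 = 9.231 g

9.231 g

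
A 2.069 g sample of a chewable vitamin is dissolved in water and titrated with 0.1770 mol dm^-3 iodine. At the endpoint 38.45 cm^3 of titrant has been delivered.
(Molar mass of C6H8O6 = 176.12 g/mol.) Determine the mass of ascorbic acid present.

C6H8O6 + I2 → C6H6O6 + 2 HI
n(I2) = 0.03845 L × 0.1770 mol/L = 6.806 × 10^-3 mol
n(C6H8O6) = 6.806 × 10^-3 mol (1:1 ratio)
mass of C6H8O6 = 6.806 × 10^-3 × 176.12 g/mol = 1.199 g

1.199 g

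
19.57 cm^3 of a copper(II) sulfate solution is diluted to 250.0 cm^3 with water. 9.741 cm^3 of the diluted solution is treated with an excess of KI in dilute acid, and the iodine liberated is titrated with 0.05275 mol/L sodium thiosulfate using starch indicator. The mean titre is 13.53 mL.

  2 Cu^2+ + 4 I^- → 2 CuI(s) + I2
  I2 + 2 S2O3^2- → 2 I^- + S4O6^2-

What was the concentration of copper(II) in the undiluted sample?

0.9360 mol/L

n(S2O3^2-) = 0.01353 × 0.05275 = 7.137 × 10^-4 mol
n(I2) = n(S2O3^2-)/2 = 3.569 × 10^-4 mol
From the 2:1 ratio, n(Cu2+) in the aliquot = 2/1 × 3.569 × 10^-4 = 7.137 × 10^-4 mol
[Cu2+]_dilute = 7.137 × 10^-4 / 0.009741 = 0.07327 mol/L
[Cu2+]_original = 0.07327 × 250.0/19.57 = 0.9360 mol/L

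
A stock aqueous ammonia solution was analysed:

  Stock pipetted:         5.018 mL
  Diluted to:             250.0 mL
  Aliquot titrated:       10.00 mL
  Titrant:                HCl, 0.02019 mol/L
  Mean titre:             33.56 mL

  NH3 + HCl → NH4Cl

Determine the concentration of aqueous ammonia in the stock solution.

3.376 mol/L

n(HCl) = 0.03356 × 0.02019 = 6.776 × 10^-4 mol
n(NH3) in the aliquot = 6.776 × 10^-4 mol (1:1 ratio)
[NH3]_dilute = 6.776 × 10^-4 / 0.01000 = 0.06776 mol/L
Dilution factor = 250.0 / 5.018 = 49.82
[NH3]_stock = 0.06776 × 49.82 = 3.376 mol/L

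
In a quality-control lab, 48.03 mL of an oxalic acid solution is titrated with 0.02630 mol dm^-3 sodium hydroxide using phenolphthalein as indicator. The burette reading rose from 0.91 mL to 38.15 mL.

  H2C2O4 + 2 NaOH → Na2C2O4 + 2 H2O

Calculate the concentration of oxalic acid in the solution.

n(NaOH) = 0.03724 L × 0.02630 mol/L = 9.794 × 10^-4 mol
From the 1:2 mole ratio, n(H2C2O4) = 1/2 × 9.794 × 10^-4 = 4.897 × 10^-4 mol
[H2C2O4] = 4.897 × 10^-4 mol / 0.04803 L = 0.01020 mol/L

0.01020 mol/L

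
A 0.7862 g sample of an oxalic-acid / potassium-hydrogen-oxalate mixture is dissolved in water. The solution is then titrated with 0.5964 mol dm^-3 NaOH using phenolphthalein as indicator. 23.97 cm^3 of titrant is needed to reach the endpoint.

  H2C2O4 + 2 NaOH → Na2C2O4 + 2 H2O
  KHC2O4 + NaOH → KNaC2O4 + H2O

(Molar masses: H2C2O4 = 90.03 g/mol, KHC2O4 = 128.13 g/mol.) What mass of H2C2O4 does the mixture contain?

0.5662 g

n(NaOH) = 0.02397 × 0.5964 = 0.01430 mol
Let x = n(H2C2O4), y = n(KHC2O4).
Titrant: 2x + 1y = 0.01430;  mass: 90.03x + 128.13y = 0.7862
Solving, x = 6.290 × 10^-3 mol, y = 1.717 × 10^-3 mol
mass of H2C2O4 = 6.290 × 10^-3 × 90.03 = 0.5662 g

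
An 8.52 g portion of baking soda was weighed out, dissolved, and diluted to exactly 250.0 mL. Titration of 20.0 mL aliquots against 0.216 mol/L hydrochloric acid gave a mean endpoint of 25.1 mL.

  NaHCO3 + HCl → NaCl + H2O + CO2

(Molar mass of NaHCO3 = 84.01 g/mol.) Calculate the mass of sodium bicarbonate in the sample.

n(HCl) per titration = 0.0251 × 0.216 = 5.42 × 10^-3 mol
n(NaHCO3) in each aliquot = 5.42 × 10^-3 mol (1:1 ratio)
n(NaHCO3) in the whole flask = 5.42 × 10^-3 × 250.0/20.0 = 0.0678 mol
mass of NaHCO3 = 0.0678 × 84.01 = 5.69 g

5.69 g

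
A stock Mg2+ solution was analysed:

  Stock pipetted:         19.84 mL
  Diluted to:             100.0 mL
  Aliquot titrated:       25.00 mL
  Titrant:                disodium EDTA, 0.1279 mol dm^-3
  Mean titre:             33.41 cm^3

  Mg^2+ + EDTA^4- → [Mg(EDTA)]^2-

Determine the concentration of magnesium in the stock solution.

n(EDTA) = 0.03341 × 0.1279 = 4.273 × 10^-3 mol
n(Mg2+) in the aliquot = 4.273 × 10^-3 mol (1:1 ratio)
[Mg2+]_dilute = 4.273 × 10^-3 / 0.02500 = 0.1709 mol/L
Dilution factor = 100.0 / 19.84 = 5.040
[Mg2+]_stock = 0.1709 × 5.040 = 0.8615 mol/L

0.8615 mol/L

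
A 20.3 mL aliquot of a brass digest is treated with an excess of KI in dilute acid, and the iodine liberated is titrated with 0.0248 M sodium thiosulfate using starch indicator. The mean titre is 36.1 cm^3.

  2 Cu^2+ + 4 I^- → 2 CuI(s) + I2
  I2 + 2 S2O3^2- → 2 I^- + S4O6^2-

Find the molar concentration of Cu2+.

n(S2O3^2-) = 0.0361 × 0.0248 = 8.95 × 10^-4 mol
n(I2) = n(S2O3^2-)/2 = 4.48 × 10^-4 mol
From the 2:1 ratio, n(Cu2+) in the aliquot = 2/1 × 4.48 × 10^-4 = 8.95 × 10^-4 mol
[Cu2+] = 8.95 × 10^-4 / 0.0203 = 0.0441 mol/L

0.0441 M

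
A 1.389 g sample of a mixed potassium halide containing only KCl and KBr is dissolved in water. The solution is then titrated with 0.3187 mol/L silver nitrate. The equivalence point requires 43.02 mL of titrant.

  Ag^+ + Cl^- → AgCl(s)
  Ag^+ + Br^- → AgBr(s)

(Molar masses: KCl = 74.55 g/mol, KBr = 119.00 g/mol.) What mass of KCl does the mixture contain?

n(AgNO3) = 0.04302 × 0.3187 = 0.01371 mol
Let x = n(KCl), y = n(KBr).
Titrant: 1x + 1y = 0.01371;  mass: 74.55x + 119.00y = 1.389
Solving, x = 5.457 × 10^-3 mol, y = 8.254 × 10^-3 mol
mass of KCl = 5.457 × 10^-3 × 74.55 = 0.4068 g

0.4068 g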